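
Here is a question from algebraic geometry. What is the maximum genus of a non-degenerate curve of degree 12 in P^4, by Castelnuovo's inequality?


Castelnuovo's bound: write d - 1 = m(r-1) + epsilon with 0 <= epsilon < r-1.
d - 1 = 12 - 1 = 11
r - 1 = 4 - 1 = 3
11 = 3*3 + 2, so m = 3, epsilon = 2
pi(d, r) = m(m-1)(r-1)/2 + m*epsilon
= 3*2*3/2 + 3*2
= 18/2 + 6
= 9 + 6 = 15

15


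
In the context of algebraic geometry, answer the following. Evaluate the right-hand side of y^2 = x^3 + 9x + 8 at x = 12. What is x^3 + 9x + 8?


Compute x^3 + 9x + 8 at x = 12:
x^3 = 12^3 = 1728
9*x = 9*12 = 108
Sum: 1728 + 108 + 8 = 1844

1844


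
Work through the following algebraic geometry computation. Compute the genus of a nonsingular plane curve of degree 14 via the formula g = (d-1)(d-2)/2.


Using the genus formula for smooth plane curves:
g = (d-1)(d-2)/2
g = (14-1)(14-2)/2
g = 13*12/2
g = 156/2 = 78

78


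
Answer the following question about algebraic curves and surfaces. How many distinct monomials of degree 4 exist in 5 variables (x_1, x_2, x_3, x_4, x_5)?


The number of degree-4 monomials in 5 variables is C(d+n-1, n-1).
= C(4+5-1, 5-1) = C(8, 4)
= 70

70


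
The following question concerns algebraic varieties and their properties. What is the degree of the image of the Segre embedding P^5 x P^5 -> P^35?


The degree of the Segre variety P^5 x P^5 is C(m+n, m).
= C(10, 5)
= 252

252


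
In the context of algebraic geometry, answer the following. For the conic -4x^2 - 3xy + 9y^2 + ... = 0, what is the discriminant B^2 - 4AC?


The discriminant of a conic Ax^2 + Bxy + Cy^2 + ... = 0 is B^2 - 4AC.
B^2 = (-3)^2 = 9
4AC = 4*(-4)*9 = -144
Discriminant = 9 + 144 = 153

153


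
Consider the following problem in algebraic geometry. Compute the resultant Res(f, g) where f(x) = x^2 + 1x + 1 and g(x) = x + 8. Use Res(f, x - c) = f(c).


For Res(f, x - c), we evaluate f at x = c.
f(-8) = (-8)^2 + 1*(-8) + 1
= 64 - 8 + 1
= 56 + 1 = 57
Res(f, g) = 57

57


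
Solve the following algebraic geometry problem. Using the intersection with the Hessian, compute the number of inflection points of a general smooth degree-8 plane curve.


For a general smooth plane curve C of degree d, the inflection points are
the intersection of C with its Hessian curve, which has degree 3(d-2).
By Bezout, the total intersection number is d * 3(d-2) = 8 * 18 = 144.
For a general curve every flex is ordinary, so each contributes
multiplicity 1 to C·Hess(C), and the number of distinct inflection
points is 3d(d-2).
Inflection points = 3*8*(8-2) = 3*8*6 = 144

144


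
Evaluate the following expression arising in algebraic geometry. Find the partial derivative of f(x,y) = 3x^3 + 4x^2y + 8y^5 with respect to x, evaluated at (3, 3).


df/dx = 3*3*x^2 + 2*4*x^1*y
At (3,3): 3*3*3^2 + 2*4*3^1*3
= 81 + 72
= 153

153


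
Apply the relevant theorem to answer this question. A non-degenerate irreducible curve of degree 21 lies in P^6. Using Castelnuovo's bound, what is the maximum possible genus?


Castelnuovo's bound: write d - 1 = m(r-1) + epsilon with 0 <= epsilon < r-1.
d - 1 = 21 - 1 = 20
r - 1 = 6 - 1 = 5
20 = 4*5 + 0, so m = 4, epsilon = 0
pi(d, r) = m(m-1)(r-1)/2 + m*epsilon
= 4*3*5/2 + 4*0
= 60/2 + 0
= 30 + 0 = 30

30


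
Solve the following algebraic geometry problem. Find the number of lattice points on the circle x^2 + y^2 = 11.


Systematically check integer values of x where x^2 <= 11.
For each valid x, check if 11 - x^2 is a perfect square.
Total integer solutions found: 0

0


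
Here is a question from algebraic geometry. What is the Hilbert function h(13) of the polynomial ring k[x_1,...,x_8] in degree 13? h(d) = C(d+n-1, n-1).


The Hilbert function for the polynomial ring in 8 variables is:
h(d) = C(d+n-1, n-1)
h(13) = C(13+8-1, 8-1) = C(20, 7)
= 20! / (7! * 13!)
= 77520

77520


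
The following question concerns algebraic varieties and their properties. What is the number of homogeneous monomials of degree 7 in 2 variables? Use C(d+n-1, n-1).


The number of degree-7 monomials in 2 variables is C(d+n-1, n-1).
= C(7+2-1, 2-1) = C(8, 1)
= 8

8


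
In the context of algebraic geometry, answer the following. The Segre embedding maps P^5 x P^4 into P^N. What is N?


The Segre embedding maps P^m x P^n into P^N via
all products of coordinates from each factor.
N = (m+1)(n+1) - 1
N = (5+1)(4+1) - 1
N = 6*5 - 1
N = 30 - 1 = 29

29


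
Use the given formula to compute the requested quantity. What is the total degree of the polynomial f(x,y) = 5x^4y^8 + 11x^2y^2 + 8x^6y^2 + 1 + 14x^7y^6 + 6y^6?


Examine each term for its total degree (sum of exponents).
  Term '5x^4y^8' has total degree 4+8 = 12.
  Term '11x^2y^2' has total degree 2+2 = 4.
  Term '8x^6y^2' has total degree 6+2 = 8.
  Term '1' has total degree 0+0 = 0.
  Term '14x^7y^6' has total degree 7+6 = 13.
  Term '6y^6' has total degree 0+6 = 6.
The maximum total degree among all terms is 13.

13


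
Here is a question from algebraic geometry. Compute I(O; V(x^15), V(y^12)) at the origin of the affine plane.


The intersection multiplicity of V(x^a) and V(y^b) at the origin is:
I(O; V(x^15), V(y^12)) = dim_k(k[x,y]/(x^15, y^12))
A basis for k[x,y]/(x^15, y^12) is the set of monomials x^i * y^j
where 0 <= i < 15 and 0 <= j < 12.
The number of such monomials is 15 * 12 = 180

180


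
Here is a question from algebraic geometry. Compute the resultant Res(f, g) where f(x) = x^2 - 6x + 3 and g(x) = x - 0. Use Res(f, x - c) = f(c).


For Res(f, x - c), we evaluate f at x = c.
f(0) = 0^2 - 6*0 + 3
= 0 + 0 + 3
= 0 + 3 = 3
Res(f, g) = 3

3


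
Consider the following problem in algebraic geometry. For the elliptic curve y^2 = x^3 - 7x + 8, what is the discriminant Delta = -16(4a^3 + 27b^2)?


Compute each component:
4a^3 = 4*(-7)^3 = 4*(-343) = -1372
27b^2 = 27*8^2 = 27*64 = 1728
4a^3 + 27b^2 = -1372 + 1728 = 356
Delta = -16*356 = -5696

-5696


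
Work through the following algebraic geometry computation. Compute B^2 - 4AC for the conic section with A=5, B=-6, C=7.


The discriminant of a conic Ax^2 + Bxy + Cy^2 + ... = 0 is B^2 - 4AC.
B^2 = (-6)^2 = 36
4AC = 4*5*7 = 140
Discriminant = 36 - 140 = -104

-104


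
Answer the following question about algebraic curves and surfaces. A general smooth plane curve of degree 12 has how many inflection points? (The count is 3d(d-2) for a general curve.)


For a general smooth plane curve C of degree d, the inflection points are
the intersection of C with its Hessian curve, which has degree 3(d-2).
By Bezout, the total intersection number is d * 3(d-2) = 12 * 30 = 360.
For a general curve every flex is ordinary, so each contributes
multiplicity 1 to C·Hess(C), and the number of distinct inflection
points is 3d(d-2).
Inflection points = 3*12*(12-2) = 3*12*10 = 360

360


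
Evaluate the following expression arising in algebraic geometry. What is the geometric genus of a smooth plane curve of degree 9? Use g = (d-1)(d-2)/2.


Using the genus formula for smooth plane curves:
g = (d-1)(d-2)/2
g = (9-1)(9-2)/2
g = 8*7/2
g = 56/2 = 28

28


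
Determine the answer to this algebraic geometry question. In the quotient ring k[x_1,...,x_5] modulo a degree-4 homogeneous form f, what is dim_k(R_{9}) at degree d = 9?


For R = k[x_1,...,x_n]/(f) with f homogeneous of degree e:
The Hilbert series is (1 - t^e)/(1 - t)^n.
So h(d) = C(d+n-1, n-1) - C(d-e+n-1, n-1) for d >= e.
With n=5, e=4, d=9:
C(9+5-1, 5-1) = C(13, 4) = 715
C(9-4+5-1, 5-1) = C(9, 4) = 126
h(9) = 715 - 126 = 589

589


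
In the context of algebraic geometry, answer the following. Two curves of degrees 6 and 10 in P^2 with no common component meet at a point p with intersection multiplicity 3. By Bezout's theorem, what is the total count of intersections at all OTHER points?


By Bezout's theorem, the total intersection number is d1 * d2.
Total = 6 * 10 = 60
Intersection multiplicity at p = 3
Remaining intersections = 60 - 3 = 57

57


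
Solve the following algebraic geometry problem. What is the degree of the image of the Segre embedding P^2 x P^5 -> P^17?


The degree of the Segre variety P^2 x P^5 is C(m+n, m).
= C(7, 2)
= 21

21


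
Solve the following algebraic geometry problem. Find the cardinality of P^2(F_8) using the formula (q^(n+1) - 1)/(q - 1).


P^2(F_8) has (q^(n+1) - 1)/(q - 1) points.
= 8^2 + 8^1 + 8^0
= 64 + 8 + 1
= 73

73


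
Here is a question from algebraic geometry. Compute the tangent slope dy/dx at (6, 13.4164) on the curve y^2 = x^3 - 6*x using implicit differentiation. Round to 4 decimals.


Using implicit differentiation of y^2 = x^3 - 6*x:
2y * dy/dx = 3x^2 - 6
dy/dx = (3x^2 - 6)/(2y)
Numerator: 3*6^2 - 6 = 102
Denominator: 2*13.4164 = 26.8328
dy/dx = 102/26.8328 = 3.8013

3.8013


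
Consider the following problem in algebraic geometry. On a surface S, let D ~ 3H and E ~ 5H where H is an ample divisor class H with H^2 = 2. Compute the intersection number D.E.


Using bilinearity of the intersection pairing on a surface S:
(aH).(bH) = ab * (H.H)
We have H^2 = 2.
D.E = (3H).(5H) = 3*5*2
= 15*2
= 30

30


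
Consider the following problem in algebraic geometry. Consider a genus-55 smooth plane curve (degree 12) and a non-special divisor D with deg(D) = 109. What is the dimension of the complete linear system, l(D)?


First, compute the genus of a smooth plane curve of degree 12:
g = (d-1)(d-2)/2 = (12-1)(12-2)/2 = 55
For a non-special divisor D (i.e., h^1(D) = 0), Riemann-Roch gives:
l(D) = deg(D) - g + 1
Since deg(D) = 109 >= 2g - 1 = 109, D is non-special.
l(D) = 109 - 55 + 1 = 55

55


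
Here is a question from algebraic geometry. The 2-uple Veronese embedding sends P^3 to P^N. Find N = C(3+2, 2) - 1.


The Veronese embedding v_d: P^n -> P^N maps each point to all
degree-d monomials in n+1 homogeneous coordinates.
N = C(n+d, d) - 1
N = C(3+2, 2) - 1
N = C(5, 2) - 1
C(5, 2) = 10
N = 10 - 1 = 9

9


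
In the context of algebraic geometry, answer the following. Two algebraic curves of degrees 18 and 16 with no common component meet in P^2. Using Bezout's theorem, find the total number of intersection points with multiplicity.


Bezout's theorem states the intersection count equals the product of degrees.
Intersection count = 18 * 16 = 288

288


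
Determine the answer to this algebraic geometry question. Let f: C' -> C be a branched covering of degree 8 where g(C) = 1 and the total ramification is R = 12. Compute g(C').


Riemann-Hurwitz formula: 2g' - 2 = d(2g - 2) + R
Given: d = 8, g = 1, R = 12
2g' - 2 = 8*(2*1 - 2) + 12
2g' - 2 = 8*0 + 12
2g' - 2 = 0 + 12 = 12
2g' = 14
g' = 7

7


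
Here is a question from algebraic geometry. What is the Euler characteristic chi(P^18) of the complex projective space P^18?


The complex projective space P^18 has one cell in each even real dimension 0, 2, ..., 36.
The cohomology groups are H^{2k}(P^18) = Z for k = 0,...,18, and 0 otherwise.
Euler characteristic = sum of Betti numbers = 1 per even-dimensional cohomology group.
chi(P^18) = 18 + 1 = 19

19


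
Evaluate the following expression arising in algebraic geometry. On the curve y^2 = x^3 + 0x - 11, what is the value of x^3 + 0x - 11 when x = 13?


Compute x^3 + 0x - 11 at x = 13:
x^3 = 13^3 = 2197
0*x = 0*13 = 0
Sum: 2197 + 0 - 11 = 2186

2186


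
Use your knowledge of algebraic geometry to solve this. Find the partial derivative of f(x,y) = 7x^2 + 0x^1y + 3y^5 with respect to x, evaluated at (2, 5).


df/dx = 2*7*x^1 + 1*0*x^0*y
At (2,5): 2*7*2^1 + 1*0*2^0*5
= 28 + 0
= 28

28


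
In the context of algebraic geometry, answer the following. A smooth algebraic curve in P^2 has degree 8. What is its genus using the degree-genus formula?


Using the genus formula for smooth plane curves:
g = (d-1)(d-2)/2
g = (8-1)(8-2)/2
g = 7*6/2
g = 42/2 = 21

21


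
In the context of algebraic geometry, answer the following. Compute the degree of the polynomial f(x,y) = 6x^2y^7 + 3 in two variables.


Examine each term for its total degree (sum of exponents).
  Term '6x^2y^7' has total degree 2+7 = 9.
  Term '3' has total degree 0+0 = 0.
The maximum total degree among all terms is 9.

9


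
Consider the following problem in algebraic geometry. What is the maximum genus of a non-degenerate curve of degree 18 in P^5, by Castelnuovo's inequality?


Castelnuovo's bound: write d - 1 = m(r-1) + epsilon with 0 <= epsilon < r-1.
d - 1 = 18 - 1 = 17
r - 1 = 5 - 1 = 4
17 = 4*4 + 1, so m = 4, epsilon = 1
pi(d, r) = m(m-1)(r-1)/2 + m*epsilon
= 4*3*4/2 + 4*1
= 48/2 + 4
= 24 + 4 = 28

28


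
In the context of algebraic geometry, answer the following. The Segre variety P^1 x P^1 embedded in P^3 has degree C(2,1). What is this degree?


The degree of the Segre variety P^1 x P^1 is C(m+n, m).
= C(2, 1)
= 2

2


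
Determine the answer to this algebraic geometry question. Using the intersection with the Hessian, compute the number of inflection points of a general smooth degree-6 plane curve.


For a general smooth plane curve C of degree d, the inflection points are
the intersection of C with its Hessian curve, which has degree 3(d-2).
By Bezout, the total intersection number is d * 3(d-2) = 6 * 12 = 72.
For a general curve every flex is ordinary, so each contributes
multiplicity 1 to C·Hess(C), and the number of distinct inflection
points is 3d(d-2).
Inflection points = 3*6*(6-2) = 3*6*4 = 72

72


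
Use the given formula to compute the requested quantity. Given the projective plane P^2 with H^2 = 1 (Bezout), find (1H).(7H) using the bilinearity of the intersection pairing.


Using bilinearity of the intersection pairing on the projective plane P^2:
(aH).(bH) = ab * (H.H)
We have H^2 = 1 (Bezout).
D.E = (1H).(7H) = 1*7*1
= 7*1
= 7

7


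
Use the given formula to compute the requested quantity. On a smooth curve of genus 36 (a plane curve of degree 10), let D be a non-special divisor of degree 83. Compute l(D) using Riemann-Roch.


First, compute the genus of a smooth plane curve of degree 10:
g = (d-1)(d-2)/2 = (10-1)(10-2)/2 = 36
For a non-special divisor D (i.e., h^1(D) = 0), Riemann-Roch gives:
l(D) = deg(D) - g + 1
Since deg(D) = 83 >= 2g - 1 = 71, D is non-special.
l(D) = 83 - 36 + 1 = 48

48


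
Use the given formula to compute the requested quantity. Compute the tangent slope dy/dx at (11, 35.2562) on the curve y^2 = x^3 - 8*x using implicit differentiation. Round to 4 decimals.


Using implicit differentiation of y^2 = x^3 - 8*x:
2y * dy/dx = 3x^2 - 8
dy/dx = (3x^2 - 8)/(2y)
Numerator: 3*11^2 - 8 = 355
Denominator: 2*35.2562 = 70.5124
dy/dx = 355/70.5124 = 5.0346

5.0346


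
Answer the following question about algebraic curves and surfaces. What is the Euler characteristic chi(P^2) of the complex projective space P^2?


The complex projective space P^2 has one cell in each even real dimension 0, 2, ..., 4.
The cohomology groups are H^{2k}(P^2) = Z for k = 0,...,2, and 0 otherwise.
Euler characteristic = sum of Betti numbers = 1 per even-dimensional cohomology group.
chi(P^2) = 2 + 1 = 3

3


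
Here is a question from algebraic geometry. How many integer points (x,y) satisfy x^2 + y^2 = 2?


Systematically check integer values of x where x^2 <= 2.
For each valid x, check if 2 - x^2 is a perfect square.
x=1: 2 - 1 = 1, sqrt = 1 (valid)
Total integer solutions found: 4

4


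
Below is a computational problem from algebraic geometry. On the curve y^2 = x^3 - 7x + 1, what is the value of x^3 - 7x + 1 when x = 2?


Compute x^3 - 7x + 1 at x = 2:
x^3 = 2^3 = 8
(-7)*x = (-7)*2 = -14
Sum: 8 - 14 + 1 = -5

-5


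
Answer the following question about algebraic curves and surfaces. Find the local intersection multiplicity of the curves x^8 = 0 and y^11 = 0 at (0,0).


The intersection multiplicity of V(x^a) and V(y^b) at the origin is:
I(O; V(x^8), V(y^11)) = dim_k(k[x,y]/(x^8, y^11))
A basis for k[x,y]/(x^8, y^11) is the set of monomials x^i * y^j
where 0 <= i < 8 and 0 <= j < 11.
The number of such monomials is 8 * 11 = 88

88


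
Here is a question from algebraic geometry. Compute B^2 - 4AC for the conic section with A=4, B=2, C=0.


The discriminant of a conic Ax^2 + Bxy + Cy^2 + ... = 0 is B^2 - 4AC.
B^2 = 2^2 = 4
4AC = 4*4*0 = 0
Discriminant = 4 + 0 = 4

4


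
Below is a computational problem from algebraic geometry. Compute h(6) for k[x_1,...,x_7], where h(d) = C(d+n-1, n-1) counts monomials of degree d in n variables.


The Hilbert function for the polynomial ring in 7 variables is:
h(d) = C(d+n-1, n-1)
h(6) = C(6+7-1, 7-1) = C(12, 6)
= 12! / (6! * 6!)
= 924

924


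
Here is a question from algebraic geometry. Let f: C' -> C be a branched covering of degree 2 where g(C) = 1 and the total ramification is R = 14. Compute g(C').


Riemann-Hurwitz formula: 2g' - 2 = d(2g - 2) + R
Given: d = 2, g = 1, R = 14
2g' - 2 = 2*(2*1 - 2) + 14
2g' - 2 = 2*0 + 14
2g' - 2 = 0 + 14 = 14
2g' = 16
g' = 8

8


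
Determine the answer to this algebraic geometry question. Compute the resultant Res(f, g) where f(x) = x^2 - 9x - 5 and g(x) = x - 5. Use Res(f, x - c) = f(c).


For Res(f, x - c), we evaluate f at x = c.
f(5) = 5^2 - 9*5 - 5
= 25 - 45 - 5
= -20 - 5 = -25
Res(f, g) = -25

-25


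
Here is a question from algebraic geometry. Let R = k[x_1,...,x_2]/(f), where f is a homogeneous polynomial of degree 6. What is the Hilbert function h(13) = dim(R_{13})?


For R = k[x_1,...,x_n]/(f) with f homogeneous of degree e:
The Hilbert series is (1 - t^e)/(1 - t)^n.
So h(d) = C(d+n-1, n-1) - C(d-e+n-1, n-1) for d >= e.
With n=2, e=6, d=13:
C(13+2-1, 2-1) = C(14, 1) = 14
C(13-6+2-1, 2-1) = C(8, 1) = 8
h(13) = 14 - 8 = 6

6


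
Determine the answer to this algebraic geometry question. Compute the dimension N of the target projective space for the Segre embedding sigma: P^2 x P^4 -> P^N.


The Segre embedding maps P^m x P^n into P^N via
all products of coordinates from each factor.
N = (m+1)(n+1) - 1
N = (2+1)(4+1) - 1
N = 3*5 - 1
N = 15 - 1 = 14

14


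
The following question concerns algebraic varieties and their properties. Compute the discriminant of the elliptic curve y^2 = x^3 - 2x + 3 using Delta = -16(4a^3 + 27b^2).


Compute each component:
4a^3 = 4*(-2)^3 = 4*(-8) = -32
27b^2 = 27*3^2 = 27*9 = 243
4a^3 + 27b^2 = -32 + 243 = 211
Delta = -16*211 = -3376

-3376


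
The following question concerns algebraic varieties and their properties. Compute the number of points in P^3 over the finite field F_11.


P^3(F_11) has (q^(n+1) - 1)/(q - 1) points.
= 11^3 + 11^2 + 11^1 + 11^0
= 1331 + 121 + 11 + 1
= 1464

1464


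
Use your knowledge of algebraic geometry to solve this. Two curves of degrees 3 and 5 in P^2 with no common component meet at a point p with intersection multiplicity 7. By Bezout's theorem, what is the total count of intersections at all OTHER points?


By Bezout's theorem, the total intersection number is d1 * d2.
Total = 3 * 5 = 15
Intersection multiplicity at p = 7
Remaining intersections = 15 - 7 = 8

8


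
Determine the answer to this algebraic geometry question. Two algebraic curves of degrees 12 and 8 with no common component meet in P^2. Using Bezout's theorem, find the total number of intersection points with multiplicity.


Bezout's theorem states the intersection count equals the product of degrees.
Intersection count = 12 * 8 = 96

96


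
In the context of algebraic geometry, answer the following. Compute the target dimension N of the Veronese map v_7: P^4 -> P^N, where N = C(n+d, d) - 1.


The Veronese embedding v_d: P^n -> P^N maps each point to all
degree-d monomials in n+1 homogeneous coordinates.
N = C(n+d, d) - 1
N = C(4+7, 7) - 1
N = C(11, 7) - 1
C(11, 7) = 330
N = 330 - 1 = 329

329


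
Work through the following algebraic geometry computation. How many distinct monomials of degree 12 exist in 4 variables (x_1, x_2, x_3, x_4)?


The number of degree-12 monomials in 4 variables is C(d+n-1, n-1).
= C(12+4-1, 4-1) = C(15, 3)
= 455

455


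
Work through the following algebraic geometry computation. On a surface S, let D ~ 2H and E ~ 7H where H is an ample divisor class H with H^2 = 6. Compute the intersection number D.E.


Using bilinearity of the intersection pairing on a surface S:
(aH).(bH) = ab * (H.H)
We have H^2 = 6.
D.E = (2H).(7H) = 2*7*6
= 14*6
= 84

84


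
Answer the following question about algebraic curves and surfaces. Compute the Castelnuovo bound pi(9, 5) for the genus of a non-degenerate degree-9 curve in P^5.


Castelnuovo's bound: write d - 1 = m(r-1) + epsilon with 0 <= epsilon < r-1.
d - 1 = 9 - 1 = 8
r - 1 = 5 - 1 = 4
8 = 2*4 + 0, so m = 2, epsilon = 0
pi(d, r) = m(m-1)(r-1)/2 + m*epsilon
= 2*1*4/2 + 2*0
= 8/2 + 0
= 4 + 0 = 4

4


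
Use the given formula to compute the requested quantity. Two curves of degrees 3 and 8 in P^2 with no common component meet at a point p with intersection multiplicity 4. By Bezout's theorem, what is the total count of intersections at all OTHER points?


By Bezout's theorem, the total intersection number is d1 * d2.
Total = 3 * 8 = 24
Intersection multiplicity at p = 4
Remaining intersections = 24 - 4 = 20

20


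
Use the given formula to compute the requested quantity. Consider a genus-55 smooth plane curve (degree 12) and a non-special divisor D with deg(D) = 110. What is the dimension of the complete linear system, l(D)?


First, compute the genus of a smooth plane curve of degree 12:
g = (d-1)(d-2)/2 = (12-1)(12-2)/2 = 55
For a non-special divisor D (i.e., h^1(D) = 0), Riemann-Roch gives:
l(D) = deg(D) - g + 1
Since deg(D) = 110 >= 2g - 1 = 109, D is non-special.
l(D) = 110 - 55 + 1 = 56

56


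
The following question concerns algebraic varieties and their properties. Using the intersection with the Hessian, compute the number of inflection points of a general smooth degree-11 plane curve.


For a general smooth plane curve C of degree d, the inflection points are
the intersection of C with its Hessian curve, which has degree 3(d-2).
By Bezout, the total intersection number is d * 3(d-2) = 11 * 27 = 297.
For a general curve every flex is ordinary, so each contributes
multiplicity 1 to C·Hess(C), and the number of distinct inflection
points is 3d(d-2).
Inflection points = 3*11*(11-2) = 3*11*9 = 297

297


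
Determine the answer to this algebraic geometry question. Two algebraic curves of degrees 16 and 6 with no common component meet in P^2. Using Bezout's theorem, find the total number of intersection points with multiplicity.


Bezout's theorem states the intersection count equals the product of degrees.
Intersection count = 16 * 6 = 96

96


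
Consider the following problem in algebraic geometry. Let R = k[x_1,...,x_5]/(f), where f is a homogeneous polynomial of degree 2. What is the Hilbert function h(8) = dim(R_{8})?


For R = k[x_1,...,x_n]/(f) with f homogeneous of degree e:
The Hilbert series is (1 - t^e)/(1 - t)^n.
So h(d) = C(d+n-1, n-1) - C(d-e+n-1, n-1) for d >= e.
With n=5, e=2, d=8:
C(8+5-1, 5-1) = C(12, 4) = 495
C(8-2+5-1, 5-1) = C(10, 4) = 210
h(8) = 495 - 210 = 285

285


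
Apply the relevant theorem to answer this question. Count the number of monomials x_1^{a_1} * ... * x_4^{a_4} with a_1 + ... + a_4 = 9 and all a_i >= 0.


The number of degree-9 monomials in 4 variables is C(d+n-1, n-1).
= C(9+4-1, 4-1) = C(12, 3)
= 220

220


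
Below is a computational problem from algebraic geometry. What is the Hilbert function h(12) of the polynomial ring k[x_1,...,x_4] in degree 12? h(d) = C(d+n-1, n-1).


The Hilbert function for the polynomial ring in 4 variables is:
h(d) = C(d+n-1, n-1)
h(12) = C(12+4-1, 4-1) = C(15, 3)
= 15! / (3! * 12!)
= 455

455


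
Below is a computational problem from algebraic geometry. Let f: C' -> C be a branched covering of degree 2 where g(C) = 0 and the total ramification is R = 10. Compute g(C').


Riemann-Hurwitz formula: 2g' - 2 = d(2g - 2) + R
Given: d = 2, g = 0, R = 10
2g' - 2 = 2*(2*0 - 2) + 10
2g' - 2 = 2*(-2) + 10
2g' - 2 = -4 + 10 = 6
2g' = 8
g' = 4

4


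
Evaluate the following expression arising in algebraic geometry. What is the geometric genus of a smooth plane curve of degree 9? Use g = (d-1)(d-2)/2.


Using the genus formula for smooth plane curves:
g = (d-1)(d-2)/2
g = (9-1)(9-2)/2
g = 8*7/2
g = 56/2 = 28

28


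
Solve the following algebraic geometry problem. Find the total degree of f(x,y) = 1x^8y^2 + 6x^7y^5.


Examine each term for its total degree (sum of exponents).
  Term '1x^8y^2' has total degree 8+2 = 10.
  Term '6x^7y^5' has total degree 7+5 = 12.
The maximum total degree among all terms is 12.

12


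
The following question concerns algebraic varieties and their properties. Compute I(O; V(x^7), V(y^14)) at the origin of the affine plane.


The intersection multiplicity of V(x^a) and V(y^b) at the origin is:
I(O; V(x^7), V(y^14)) = dim_k(k[x,y]/(x^7, y^14))
A basis for k[x,y]/(x^7, y^14) is the set of monomials x^i * y^j
where 0 <= i < 7 and 0 <= j < 14.
The number of such monomials is 7 * 14 = 98

98


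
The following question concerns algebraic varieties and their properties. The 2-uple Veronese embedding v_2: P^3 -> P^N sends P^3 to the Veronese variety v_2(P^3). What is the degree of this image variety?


The Veronese variety v_2(P^3) has degree d^r.
d^r = 2^3 = 8

8


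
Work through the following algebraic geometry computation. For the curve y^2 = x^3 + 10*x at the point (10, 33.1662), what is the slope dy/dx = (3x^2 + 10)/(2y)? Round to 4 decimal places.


Using implicit differentiation of y^2 = x^3 + 10*x:
2y * dy/dx = 3x^2 + 10
dy/dx = (3x^2 + 10)/(2y)
Numerator: 3*10^2 + 10 = 310
Denominator: 2*33.1662 = 66.3324
dy/dx = 310/66.3324 = 4.6734

4.6734


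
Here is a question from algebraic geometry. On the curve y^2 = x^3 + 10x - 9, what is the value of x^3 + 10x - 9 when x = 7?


Compute x^3 + 10x - 9 at x = 7:
x^3 = 7^3 = 343
10*x = 10*7 = 70
Sum: 343 + 70 - 9 = 404

404


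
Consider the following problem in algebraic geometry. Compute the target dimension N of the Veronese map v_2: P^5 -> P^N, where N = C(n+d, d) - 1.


The Veronese embedding v_d: P^n -> P^N maps each point to all
degree-d monomials in n+1 homogeneous coordinates.
N = C(n+d, d) - 1
N = C(5+2, 2) - 1
N = C(7, 2) - 1
C(7, 2) = 21
N = 21 - 1 = 20

20


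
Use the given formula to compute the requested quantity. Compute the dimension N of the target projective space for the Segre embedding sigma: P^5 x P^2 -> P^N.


The Segre embedding maps P^m x P^n into P^N via
all products of coordinates from each factor.
N = (m+1)(n+1) - 1
N = (5+1)(2+1) - 1
N = 6*3 - 1
N = 18 - 1 = 17

17


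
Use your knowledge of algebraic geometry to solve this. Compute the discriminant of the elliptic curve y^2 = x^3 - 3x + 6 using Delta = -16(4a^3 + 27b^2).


Compute each component:
4a^3 = 4*(-3)^3 = 4*(-27) = -108
27b^2 = 27*6^2 = 27*36 = 972
4a^3 + 27b^2 = -108 + 972 = 864
Delta = -16*864 = -13824

-13824


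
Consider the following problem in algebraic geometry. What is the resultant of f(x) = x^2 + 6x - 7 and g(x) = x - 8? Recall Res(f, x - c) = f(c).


For Res(f, x - c), we evaluate f at x = c.
f(8) = 8^2 + 6*8 - 7
= 64 + 48 - 7
= 112 - 7 = 105
Res(f, g) = 105

105


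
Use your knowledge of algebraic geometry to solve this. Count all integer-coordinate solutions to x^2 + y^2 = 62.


Systematically check integer values of x where x^2 <= 62.
For each valid x, check if 62 - x^2 is a perfect square.
Total integer solutions found: 0

0


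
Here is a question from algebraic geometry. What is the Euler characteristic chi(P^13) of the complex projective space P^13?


The complex projective space P^13 has one cell in each even real dimension 0, 2, ..., 26.
The cohomology groups are H^{2k}(P^13) = Z for k = 0,...,13, and 0 otherwise.
Euler characteristic = sum of Betti numbers = 1 per even-dimensional cohomology group.
chi(P^13) = 13 + 1 = 14

14


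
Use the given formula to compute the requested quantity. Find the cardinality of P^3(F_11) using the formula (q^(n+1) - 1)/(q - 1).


P^3(F_11) has (q^(n+1) - 1)/(q - 1) points.
= 11^3 + 11^2 + 11^1 + 11^0
= 1331 + 121 + 11 + 1
= 1464

1464


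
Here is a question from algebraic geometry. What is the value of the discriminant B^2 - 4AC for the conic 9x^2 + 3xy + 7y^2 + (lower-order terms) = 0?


The discriminant of a conic Ax^2 + Bxy + Cy^2 + ... = 0 is B^2 - 4AC.
B^2 = 3^2 = 9
4AC = 4*9*7 = 252
Discriminant = 9 - 252 = -243

-243


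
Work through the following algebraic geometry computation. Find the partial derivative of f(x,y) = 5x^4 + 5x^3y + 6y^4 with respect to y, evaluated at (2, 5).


df/dy = 5*x^3 + 4*6*y^3
At (2,5): 5*2^3 + 4*6*5^3
= 40 + 3000
= 3040

3040


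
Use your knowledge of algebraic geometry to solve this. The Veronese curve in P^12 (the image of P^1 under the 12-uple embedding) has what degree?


The rational normal curve in P^12 is the image of P^1 under the 12-uple Veronese.
A general hyperplane in P^12 pulls back to a degree-12 form on P^1, which has 12 zeros,
so the curve meets a general hyperplane in 12 points. Degree = 12.

12


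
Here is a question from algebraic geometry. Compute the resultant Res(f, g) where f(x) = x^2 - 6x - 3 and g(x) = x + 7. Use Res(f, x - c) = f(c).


For Res(f, x - c), we evaluate f at x = c.
f(-7) = (-7)^2 - 6*(-7) - 3
= 49 + 42 - 3
= 91 - 3 = 88
Res(f, g) = 88

88


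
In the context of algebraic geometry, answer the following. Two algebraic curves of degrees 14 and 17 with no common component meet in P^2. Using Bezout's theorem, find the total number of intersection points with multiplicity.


Bezout's theorem states the intersection count equals the product of degrees.
Intersection count = 14 * 17 = 238

238


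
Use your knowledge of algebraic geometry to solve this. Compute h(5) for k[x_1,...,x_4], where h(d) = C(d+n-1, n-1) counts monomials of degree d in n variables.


The Hilbert function for the polynomial ring in 4 variables is:
h(d) = C(d+n-1, n-1)
h(5) = C(5+4-1, 4-1) = C(8, 3)
= 8! / (3! * 5!)
= 56

56


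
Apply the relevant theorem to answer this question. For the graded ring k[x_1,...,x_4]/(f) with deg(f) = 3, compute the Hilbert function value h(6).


For R = k[x_1,...,x_n]/(f) with f homogeneous of degree e:
The Hilbert series is (1 - t^e)/(1 - t)^n.
So h(d) = C(d+n-1, n-1) - C(d-e+n-1, n-1) for d >= e.
With n=4, e=3, d=6:
C(6+4-1, 4-1) = C(9, 3) = 84
C(6-3+4-1, 4-1) = C(6, 3) = 20
h(6) = 84 - 20 = 64

64


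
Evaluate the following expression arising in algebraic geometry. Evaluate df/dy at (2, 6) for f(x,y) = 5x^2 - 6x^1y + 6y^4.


df/dy = (-6)*x^1 + 4*6*y^3
At (2,6): (-6)*2^1 + 4*6*6^3
= -12 + 5184
= 5172

5172


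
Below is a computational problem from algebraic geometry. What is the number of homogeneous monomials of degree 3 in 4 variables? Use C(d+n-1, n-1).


The number of degree-3 monomials in 4 variables is C(d+n-1, n-1).
= C(3+4-1, 4-1) = C(6, 3)
= 20

20


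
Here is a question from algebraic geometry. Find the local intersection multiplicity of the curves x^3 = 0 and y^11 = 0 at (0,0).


The intersection multiplicity of V(x^a) and V(y^b) at the origin is:
I(O; V(x^3), V(y^11)) = dim_k(k[x,y]/(x^3, y^11))
A basis for k[x,y]/(x^3, y^11) is the set of monomials x^i * y^j
where 0 <= i < 3 and 0 <= j < 11.
The number of such monomials is 3 * 11 = 33

33


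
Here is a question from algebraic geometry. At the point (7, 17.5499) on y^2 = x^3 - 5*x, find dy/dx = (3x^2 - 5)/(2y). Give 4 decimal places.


Using implicit differentiation of y^2 = x^3 - 5*x:
2y * dy/dx = 3x^2 - 5
dy/dx = (3x^2 - 5)/(2y)
Numerator: 3*7^2 - 5 = 142
Denominator: 2*17.5499 = 35.0998
dy/dx = 142/35.0998 = 4.0456

4.0456


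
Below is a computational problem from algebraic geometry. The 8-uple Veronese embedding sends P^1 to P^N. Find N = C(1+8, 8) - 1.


The Veronese embedding v_d: P^n -> P^N maps each point to all
degree-d monomials in n+1 homogeneous coordinates.
N = C(n+d, d) - 1
N = C(1+8, 8) - 1
N = C(9, 8) - 1
C(9, 8) = 9
N = 9 - 1 = 8

8


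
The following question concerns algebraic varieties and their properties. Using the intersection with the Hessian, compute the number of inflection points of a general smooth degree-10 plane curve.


For a general smooth plane curve C of degree d, the inflection points are
the intersection of C with its Hessian curve, which has degree 3(d-2).
By Bezout, the total intersection number is d * 3(d-2) = 10 * 24 = 240.
For a general curve every flex is ordinary, so each contributes
multiplicity 1 to C·Hess(C), and the number of distinct inflection
points is 3d(d-2).
Inflection points = 3*10*(10-2) = 3*10*8 = 240

240


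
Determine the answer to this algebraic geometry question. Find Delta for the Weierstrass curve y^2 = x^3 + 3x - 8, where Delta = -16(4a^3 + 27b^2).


Compute each component:
4a^3 = 4*3^3 = 4*27 = 108
27b^2 = 27*(-8)^2 = 27*64 = 1728
4a^3 + 27b^2 = 108 + 1728 = 1836
Delta = -16*1836 = -29376

-29376


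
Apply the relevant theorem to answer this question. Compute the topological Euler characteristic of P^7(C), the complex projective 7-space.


The complex projective space P^7 has one cell in each even real dimension 0, 2, ..., 14.
The cohomology groups are H^{2k}(P^7) = Z for k = 0,...,7, and 0 otherwise.
Euler characteristic = sum of Betti numbers = 1 per even-dimensional cohomology group.
chi(P^7) = 7 + 1 = 8

8


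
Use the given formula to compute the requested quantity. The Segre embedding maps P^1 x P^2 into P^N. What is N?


The Segre embedding maps P^m x P^n into P^N via
all products of coordinates from each factor.
N = (m+1)(n+1) - 1
N = (1+1)(2+1) - 1
N = 2*3 - 1
N = 6 - 1 = 5

5


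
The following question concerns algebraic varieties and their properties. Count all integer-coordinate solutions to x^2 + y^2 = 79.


Systematically check integer values of x where x^2 <= 79.
For each valid x, check if 79 - x^2 is a perfect square.
Total integer solutions found: 0

0


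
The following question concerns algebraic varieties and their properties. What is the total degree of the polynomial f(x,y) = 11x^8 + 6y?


Examine each term for its total degree (sum of exponents).
  Term '11x^8' has total degree 8+0 = 8.
  Term '6y' has total degree 0+1 = 1.
The maximum total degree among all terms is 8.

8


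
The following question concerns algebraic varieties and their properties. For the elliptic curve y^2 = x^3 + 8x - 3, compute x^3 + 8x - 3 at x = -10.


Compute x^3 + 8x - 3 at x = -10:
x^3 = (-10)^3 = -1000
8*x = 8*(-10) = -80
Sum: -1000 - 80 - 3 = -1083

-1083


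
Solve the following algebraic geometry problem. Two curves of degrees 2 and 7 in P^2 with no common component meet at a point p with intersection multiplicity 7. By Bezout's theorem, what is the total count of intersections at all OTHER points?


By Bezout's theorem, the total intersection number is d1 * d2.
Total = 2 * 7 = 14
Intersection multiplicity at p = 7
Remaining intersections = 14 - 7 = 7

7


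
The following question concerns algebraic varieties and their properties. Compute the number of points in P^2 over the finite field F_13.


P^2(F_13) has (q^(n+1) - 1)/(q - 1) points.
= 13^2 + 13^1 + 13^0
= 169 + 13 + 1
= 183

183


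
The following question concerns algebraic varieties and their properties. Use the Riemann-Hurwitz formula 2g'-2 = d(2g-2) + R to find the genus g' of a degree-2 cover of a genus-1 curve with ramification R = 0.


Riemann-Hurwitz formula: 2g' - 2 = d(2g - 2) + R
Given: d = 2, g = 1, R = 0
2g' - 2 = 2*(2*1 - 2) + 0
2g' - 2 = 2*0 + 0
2g' - 2 = 0 + 0 = 0
2g' = 2
g' = 1

1


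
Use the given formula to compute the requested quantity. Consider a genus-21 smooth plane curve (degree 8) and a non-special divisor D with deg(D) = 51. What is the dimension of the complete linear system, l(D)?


First, compute the genus of a smooth plane curve of degree 8:
g = (d-1)(d-2)/2 = (8-1)(8-2)/2 = 21
For a non-special divisor D (i.e., h^1(D) = 0), Riemann-Roch gives:
l(D) = deg(D) - g + 1
Since deg(D) = 51 >= 2g - 1 = 41, D is non-special.
l(D) = 51 - 21 + 1 = 31

31


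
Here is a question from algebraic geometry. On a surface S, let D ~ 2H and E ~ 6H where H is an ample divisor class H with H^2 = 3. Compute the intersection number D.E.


Using bilinearity of the intersection pairing on a surface S:
(aH).(bH) = ab * (H.H)
We have H^2 = 3.
D.E = (2H).(6H) = 2*6*3
= 12*3
= 36

36


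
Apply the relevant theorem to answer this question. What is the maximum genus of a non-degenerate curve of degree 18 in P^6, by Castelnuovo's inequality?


Castelnuovo's bound: write d - 1 = m(r-1) + epsilon with 0 <= epsilon < r-1.
d - 1 = 18 - 1 = 17
r - 1 = 6 - 1 = 5
17 = 3*5 + 2, so m = 3, epsilon = 2
pi(d, r) = m(m-1)(r-1)/2 + m*epsilon
= 3*2*5/2 + 3*2
= 30/2 + 6
= 15 + 6 = 21

21


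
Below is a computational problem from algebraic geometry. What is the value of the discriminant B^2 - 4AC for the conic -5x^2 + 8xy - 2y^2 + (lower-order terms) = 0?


The discriminant of a conic Ax^2 + Bxy + Cy^2 + ... = 0 is B^2 - 4AC.
B^2 = 8^2 = 64
4AC = 4*(-5)*(-2) = 40
Discriminant = 64 - 40 = 24

24


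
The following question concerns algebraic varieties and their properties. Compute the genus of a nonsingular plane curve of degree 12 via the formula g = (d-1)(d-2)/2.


Using the genus formula for smooth plane curves:
g = (d-1)(d-2)/2
g = (12-1)(12-2)/2
g = 11*10/2
g = 110/2 = 55

55


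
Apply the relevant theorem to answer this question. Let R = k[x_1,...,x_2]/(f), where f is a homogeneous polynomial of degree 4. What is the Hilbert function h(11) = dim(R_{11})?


For R = k[x_1,...,x_n]/(f) with f homogeneous of degree e:
The Hilbert series is (1 - t^e)/(1 - t)^n.
So h(d) = C(d+n-1, n-1) - C(d-e+n-1, n-1) for d >= e.
With n=2, e=4, d=11:
C(11+2-1, 2-1) = C(12, 1) = 12
C(11-4+2-1, 2-1) = C(8, 1) = 8
h(11) = 12 - 8 = 4

4


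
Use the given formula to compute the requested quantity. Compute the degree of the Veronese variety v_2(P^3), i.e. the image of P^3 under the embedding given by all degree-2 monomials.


The Veronese variety v_2(P^3) has degree d^r.
d^r = 2^3 = 8

8


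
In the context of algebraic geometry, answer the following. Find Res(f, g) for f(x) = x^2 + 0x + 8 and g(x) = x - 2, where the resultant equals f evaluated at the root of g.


For Res(f, x - c), we evaluate f at x = c.
f(2) = 2^2 + 0*2 + 8
= 4 + 0 + 8
= 4 + 8 = 12
Res(f, g) = 12

12


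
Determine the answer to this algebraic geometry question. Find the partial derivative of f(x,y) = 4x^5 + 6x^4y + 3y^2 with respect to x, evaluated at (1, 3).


df/dx = 5*4*x^4 + 4*6*x^3*y
At (1,3): 5*4*1^4 + 4*6*1^3*3
= 20 + 72
= 92

92


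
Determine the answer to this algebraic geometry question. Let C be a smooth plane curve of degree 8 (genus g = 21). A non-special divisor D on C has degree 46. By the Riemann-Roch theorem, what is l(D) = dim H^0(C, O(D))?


First, compute the genus of a smooth plane curve of degree 8:
g = (d-1)(d-2)/2 = (8-1)(8-2)/2 = 21
For a non-special divisor D (i.e., h^1(D) = 0), Riemann-Roch gives:
l(D) = deg(D) - g + 1
Since deg(D) = 46 >= 2g - 1 = 41, D is non-special.
l(D) = 46 - 21 + 1 = 26

26


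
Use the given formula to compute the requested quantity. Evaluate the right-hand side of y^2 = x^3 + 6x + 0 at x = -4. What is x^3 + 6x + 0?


Compute x^3 + 6x + 0 at x = -4:
x^3 = (-4)^3 = -64
6*x = 6*(-4) = -24
Sum: -64 - 24 + 0 = -88

-88


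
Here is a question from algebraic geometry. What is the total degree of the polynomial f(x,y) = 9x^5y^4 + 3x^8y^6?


Examine each term for its total degree (sum of exponents).
  Term '9x^5y^4' has total degree 5+4 = 9.
  Term '3x^8y^6' has total degree 8+6 = 14.
The maximum total degree among all terms is 14.

14


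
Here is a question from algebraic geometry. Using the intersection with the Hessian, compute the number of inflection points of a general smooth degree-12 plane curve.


For a general smooth plane curve C of degree d, the inflection points are
the intersection of C with its Hessian curve, which has degree 3(d-2).
By Bezout, the total intersection number is d * 3(d-2) = 12 * 30 = 360.
For a general curve every flex is ordinary, so each contributes
multiplicity 1 to C·Hess(C), and the number of distinct inflection
points is 3d(d-2).
Inflection points = 3*12*(12-2) = 3*12*10 = 360

360
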